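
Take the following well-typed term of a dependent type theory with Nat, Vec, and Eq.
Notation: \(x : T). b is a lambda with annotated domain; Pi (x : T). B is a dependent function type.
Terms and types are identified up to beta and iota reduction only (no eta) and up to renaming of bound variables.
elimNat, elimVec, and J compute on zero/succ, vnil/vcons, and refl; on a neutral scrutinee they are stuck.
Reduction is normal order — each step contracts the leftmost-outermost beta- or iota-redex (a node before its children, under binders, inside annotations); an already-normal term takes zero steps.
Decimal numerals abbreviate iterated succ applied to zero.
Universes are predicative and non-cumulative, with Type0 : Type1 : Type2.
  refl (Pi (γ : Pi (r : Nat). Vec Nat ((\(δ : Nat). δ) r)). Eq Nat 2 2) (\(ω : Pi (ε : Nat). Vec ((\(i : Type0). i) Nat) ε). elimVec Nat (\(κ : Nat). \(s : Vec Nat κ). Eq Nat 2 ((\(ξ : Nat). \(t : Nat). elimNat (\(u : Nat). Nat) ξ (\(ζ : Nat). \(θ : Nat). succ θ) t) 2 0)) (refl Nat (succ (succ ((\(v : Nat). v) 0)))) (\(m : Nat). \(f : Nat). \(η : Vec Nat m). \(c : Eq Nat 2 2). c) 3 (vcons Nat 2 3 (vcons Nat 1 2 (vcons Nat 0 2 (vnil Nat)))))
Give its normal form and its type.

reduced normal form:
  refl (Pi (γ : Pi (r : Nat). Vec Nat r). Eq Nat 2 2) (\(δ : Pi (ω : Nat). Vec Nat ω). refl Nat 2)
type:
  Eq (Pi (γ : Pi (r : Nat). Vec Nat r). Eq Nat 2 2) (\(δ : Pi (ω : Nat). Vec Nat ω). refl Nat 2) (\(ε : Pi (i : Nat). Vec Nat i). refl Nat 2)
observation: 19 normal-order steps normalize the term, beginning with a beta-redex.


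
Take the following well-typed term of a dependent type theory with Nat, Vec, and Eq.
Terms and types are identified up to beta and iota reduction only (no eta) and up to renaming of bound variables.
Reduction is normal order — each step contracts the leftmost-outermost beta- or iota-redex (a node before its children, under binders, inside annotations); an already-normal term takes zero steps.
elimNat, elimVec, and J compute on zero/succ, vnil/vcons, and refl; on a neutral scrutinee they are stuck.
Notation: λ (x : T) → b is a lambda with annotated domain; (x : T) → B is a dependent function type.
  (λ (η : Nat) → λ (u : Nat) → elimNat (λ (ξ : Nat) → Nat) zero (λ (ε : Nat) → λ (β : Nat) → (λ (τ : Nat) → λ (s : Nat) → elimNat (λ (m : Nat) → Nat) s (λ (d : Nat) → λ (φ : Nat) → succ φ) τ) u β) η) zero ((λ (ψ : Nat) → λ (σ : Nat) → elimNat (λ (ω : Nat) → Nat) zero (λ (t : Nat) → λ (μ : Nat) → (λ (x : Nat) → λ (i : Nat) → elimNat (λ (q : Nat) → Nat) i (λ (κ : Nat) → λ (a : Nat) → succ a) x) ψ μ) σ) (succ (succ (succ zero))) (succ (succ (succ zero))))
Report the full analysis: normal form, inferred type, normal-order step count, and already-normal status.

normal form:
  zero
inferred type:
  Nat
steps to reach normal form (normal order): 3
started in normal form: no
first redex: a beta-redex


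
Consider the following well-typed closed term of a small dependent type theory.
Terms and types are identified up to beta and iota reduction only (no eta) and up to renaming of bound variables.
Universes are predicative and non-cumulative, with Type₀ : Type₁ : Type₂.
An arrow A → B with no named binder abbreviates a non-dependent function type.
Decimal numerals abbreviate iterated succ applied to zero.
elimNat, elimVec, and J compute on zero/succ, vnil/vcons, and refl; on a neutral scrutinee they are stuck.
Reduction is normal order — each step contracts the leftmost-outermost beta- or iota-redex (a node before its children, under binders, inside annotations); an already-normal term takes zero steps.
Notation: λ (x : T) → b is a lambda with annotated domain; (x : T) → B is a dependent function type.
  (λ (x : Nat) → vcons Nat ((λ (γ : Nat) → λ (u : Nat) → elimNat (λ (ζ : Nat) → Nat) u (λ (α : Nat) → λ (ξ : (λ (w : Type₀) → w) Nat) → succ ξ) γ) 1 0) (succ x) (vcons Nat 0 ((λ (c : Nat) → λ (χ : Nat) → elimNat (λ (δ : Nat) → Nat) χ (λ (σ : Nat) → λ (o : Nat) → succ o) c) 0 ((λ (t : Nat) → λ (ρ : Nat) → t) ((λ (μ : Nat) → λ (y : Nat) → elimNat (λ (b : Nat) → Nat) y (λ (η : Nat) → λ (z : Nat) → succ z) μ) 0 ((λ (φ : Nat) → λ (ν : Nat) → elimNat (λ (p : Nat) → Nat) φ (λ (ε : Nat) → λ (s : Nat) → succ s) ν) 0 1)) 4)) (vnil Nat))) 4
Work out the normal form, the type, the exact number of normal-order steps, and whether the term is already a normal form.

normal form:
  vcons Nat 1 5 (vcons Nat 0 1 (vnil Nat))
inferred type:
  Vec Nat 2
normal-order step count: 21
term was already normal: no
first redex: a beta-redex


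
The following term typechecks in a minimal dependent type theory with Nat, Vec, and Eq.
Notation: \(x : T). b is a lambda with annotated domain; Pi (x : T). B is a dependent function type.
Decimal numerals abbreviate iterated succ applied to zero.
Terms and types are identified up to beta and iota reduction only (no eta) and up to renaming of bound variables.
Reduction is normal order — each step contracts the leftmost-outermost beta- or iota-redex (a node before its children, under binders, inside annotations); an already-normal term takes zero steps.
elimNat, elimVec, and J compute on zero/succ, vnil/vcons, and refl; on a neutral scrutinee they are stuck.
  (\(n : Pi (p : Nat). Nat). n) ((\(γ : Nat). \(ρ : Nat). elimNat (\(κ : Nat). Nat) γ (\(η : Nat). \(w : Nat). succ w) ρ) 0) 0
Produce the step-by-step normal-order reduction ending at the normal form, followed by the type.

normal-order reduction:
  (\(n : Pi (p : Nat). Nat). n) ((\(γ : Nat). \(ρ : Nat). elimNat (\(κ : Nat). Nat) γ (\(η : Nat). \(w : Nat). succ w) ρ) 0) 0
  ~> (\(n : Nat). \(p : Nat). elimNat (\(γ : Nat). Nat) n (\(ρ : Nat). \(κ : Nat). succ κ) p) 0 0
  ~> (\(n : Nat). elimNat (\(p : Nat). Nat) 0 (\(γ : Nat). \(ρ : Nat). succ ρ) n) 0
  ~> elimNat (\(n : Nat). Nat) 0 (\(p : Nat). \(γ : Nat). succ γ) 0
  ~> 0
type:
  Nat


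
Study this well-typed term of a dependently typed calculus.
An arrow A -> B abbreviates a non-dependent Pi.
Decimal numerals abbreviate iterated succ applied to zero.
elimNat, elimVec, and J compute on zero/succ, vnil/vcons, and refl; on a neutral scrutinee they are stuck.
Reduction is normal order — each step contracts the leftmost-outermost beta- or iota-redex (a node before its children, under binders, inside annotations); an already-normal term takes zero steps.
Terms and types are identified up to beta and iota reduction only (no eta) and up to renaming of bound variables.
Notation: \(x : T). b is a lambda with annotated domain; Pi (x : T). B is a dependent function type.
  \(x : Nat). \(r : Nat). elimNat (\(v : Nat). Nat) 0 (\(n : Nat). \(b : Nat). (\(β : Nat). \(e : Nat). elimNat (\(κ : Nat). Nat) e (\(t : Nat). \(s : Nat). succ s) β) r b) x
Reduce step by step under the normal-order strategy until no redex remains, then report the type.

reduction (normal order):
  \(x : Nat). \(r : Nat). elimNat (\(v : Nat). Nat) 0 (\(n : Nat). \(b : Nat). (\(β : Nat). \(e : Nat). elimNat (\(κ : Nat). Nat) e (\(t : Nat). \(s : Nat). succ s) β) r b) x
  ~> \(x : Nat). \(r : Nat). elimNat (\(v : Nat). Nat) 0 (\(n : Nat). \(b : Nat). (\(β : Nat). elimNat (\(e : Nat). Nat) β (\(κ : Nat). \(t : Nat). succ t) r) b) x
  ~> \(x : Nat). \(r : Nat). elimNat (\(v : Nat). Nat) 0 (\(n : Nat). \(b : Nat). elimNat (\(β : Nat). Nat) b (\(e : Nat). \(κ : Nat). succ κ) r) x
type:
  Nat -> Nat -> Nat


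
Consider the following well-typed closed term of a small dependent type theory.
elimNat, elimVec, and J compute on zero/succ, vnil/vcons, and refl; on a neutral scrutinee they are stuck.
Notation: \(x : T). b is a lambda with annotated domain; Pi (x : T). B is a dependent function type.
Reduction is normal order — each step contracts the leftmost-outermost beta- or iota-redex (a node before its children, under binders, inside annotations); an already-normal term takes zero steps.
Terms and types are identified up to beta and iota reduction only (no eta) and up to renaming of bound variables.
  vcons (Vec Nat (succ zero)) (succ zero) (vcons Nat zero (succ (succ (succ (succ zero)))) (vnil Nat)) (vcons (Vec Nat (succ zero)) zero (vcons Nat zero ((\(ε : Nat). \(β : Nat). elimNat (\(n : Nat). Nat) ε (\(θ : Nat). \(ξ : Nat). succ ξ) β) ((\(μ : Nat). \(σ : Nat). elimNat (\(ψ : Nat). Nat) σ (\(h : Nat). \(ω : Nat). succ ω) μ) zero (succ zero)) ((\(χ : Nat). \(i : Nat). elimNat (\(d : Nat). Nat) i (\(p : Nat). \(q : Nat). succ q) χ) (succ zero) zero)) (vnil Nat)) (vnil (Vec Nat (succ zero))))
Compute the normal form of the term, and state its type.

resulting normal form:
  vcons (Vec Nat (succ zero)) (succ zero) (vcons Nat zero (succ (succ (succ (succ zero)))) (vnil Nat)) (vcons (Vec Nat (succ zero)) zero (vcons Nat zero (succ (succ zero)) (vnil Nat)) (vnil (Vec Nat (succ zero))))
type:
  Vec (Vec Nat (succ zero)) (succ (succ zero))
observation: 15 normal-order steps normalize the term, beginning with a beta-redex.


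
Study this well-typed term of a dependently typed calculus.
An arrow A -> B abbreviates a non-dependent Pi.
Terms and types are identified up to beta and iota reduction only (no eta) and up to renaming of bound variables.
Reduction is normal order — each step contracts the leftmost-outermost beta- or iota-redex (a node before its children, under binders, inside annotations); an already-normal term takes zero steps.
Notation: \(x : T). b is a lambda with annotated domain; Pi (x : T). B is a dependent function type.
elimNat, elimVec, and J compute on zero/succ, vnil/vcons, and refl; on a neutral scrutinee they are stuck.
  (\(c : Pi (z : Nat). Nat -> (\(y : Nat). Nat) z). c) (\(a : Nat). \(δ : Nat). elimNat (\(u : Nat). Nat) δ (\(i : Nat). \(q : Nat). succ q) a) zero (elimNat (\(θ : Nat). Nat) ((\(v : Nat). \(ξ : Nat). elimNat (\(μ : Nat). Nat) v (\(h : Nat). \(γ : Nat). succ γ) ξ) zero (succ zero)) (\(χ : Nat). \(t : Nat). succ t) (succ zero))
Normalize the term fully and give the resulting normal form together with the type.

resulting normal form:
  succ (succ zero)
type:
  Nat
observation: the term reaches its normal form after 14 normal-order steps.


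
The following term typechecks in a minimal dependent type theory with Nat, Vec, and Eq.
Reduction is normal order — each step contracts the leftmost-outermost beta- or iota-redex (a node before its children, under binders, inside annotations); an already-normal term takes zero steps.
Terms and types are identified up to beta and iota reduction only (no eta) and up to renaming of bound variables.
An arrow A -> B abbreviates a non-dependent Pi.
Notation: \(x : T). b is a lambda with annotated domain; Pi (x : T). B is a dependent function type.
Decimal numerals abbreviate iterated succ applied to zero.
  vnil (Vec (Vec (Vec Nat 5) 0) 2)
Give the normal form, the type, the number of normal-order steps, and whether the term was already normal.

resulting normal form:
  vnil (Vec (Vec (Vec Nat 5) 0) 2)
the term's type:
  Vec (Vec (Vec (Vec Nat 5) 0) 2) 0
steps to reach normal form (normal order): 0
started in normal form: yes


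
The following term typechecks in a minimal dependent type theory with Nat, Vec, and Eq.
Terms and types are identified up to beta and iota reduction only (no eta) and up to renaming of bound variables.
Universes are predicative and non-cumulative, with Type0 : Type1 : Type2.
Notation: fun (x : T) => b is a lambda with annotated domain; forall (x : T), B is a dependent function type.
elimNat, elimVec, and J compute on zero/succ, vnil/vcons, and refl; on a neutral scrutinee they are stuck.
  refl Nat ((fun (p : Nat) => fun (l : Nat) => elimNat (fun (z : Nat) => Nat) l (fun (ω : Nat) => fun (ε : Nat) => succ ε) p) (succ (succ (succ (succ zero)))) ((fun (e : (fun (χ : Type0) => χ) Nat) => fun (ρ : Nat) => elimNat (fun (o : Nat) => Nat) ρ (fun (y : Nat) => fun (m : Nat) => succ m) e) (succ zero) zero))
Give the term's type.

type:
  Eq Nat (succ (succ (succ (succ (succ zero))))) (succ (succ (succ (succ (succ zero)))))


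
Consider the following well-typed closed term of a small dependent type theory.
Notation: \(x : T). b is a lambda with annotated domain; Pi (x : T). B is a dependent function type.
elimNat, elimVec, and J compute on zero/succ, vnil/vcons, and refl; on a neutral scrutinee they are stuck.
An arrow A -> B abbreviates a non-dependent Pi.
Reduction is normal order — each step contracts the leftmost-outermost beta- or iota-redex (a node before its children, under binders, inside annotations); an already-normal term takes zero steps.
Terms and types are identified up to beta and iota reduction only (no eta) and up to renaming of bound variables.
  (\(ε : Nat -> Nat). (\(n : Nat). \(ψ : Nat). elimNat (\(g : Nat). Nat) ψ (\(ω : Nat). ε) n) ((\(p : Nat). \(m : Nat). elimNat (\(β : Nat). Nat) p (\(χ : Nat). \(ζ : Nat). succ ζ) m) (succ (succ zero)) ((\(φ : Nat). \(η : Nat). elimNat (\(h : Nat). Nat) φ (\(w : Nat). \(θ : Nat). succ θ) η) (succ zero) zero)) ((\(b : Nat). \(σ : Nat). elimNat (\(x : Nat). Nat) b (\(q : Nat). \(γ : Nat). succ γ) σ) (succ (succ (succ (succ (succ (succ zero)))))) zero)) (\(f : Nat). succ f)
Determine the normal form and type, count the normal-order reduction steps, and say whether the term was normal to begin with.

reduced normal form:
  succ (succ (succ (succ (succ (succ (succ (succ (succ zero))))))))
inferred type:
  Nat
normal-order step count: 25
started in normal form: no
first redex: a beta-redex


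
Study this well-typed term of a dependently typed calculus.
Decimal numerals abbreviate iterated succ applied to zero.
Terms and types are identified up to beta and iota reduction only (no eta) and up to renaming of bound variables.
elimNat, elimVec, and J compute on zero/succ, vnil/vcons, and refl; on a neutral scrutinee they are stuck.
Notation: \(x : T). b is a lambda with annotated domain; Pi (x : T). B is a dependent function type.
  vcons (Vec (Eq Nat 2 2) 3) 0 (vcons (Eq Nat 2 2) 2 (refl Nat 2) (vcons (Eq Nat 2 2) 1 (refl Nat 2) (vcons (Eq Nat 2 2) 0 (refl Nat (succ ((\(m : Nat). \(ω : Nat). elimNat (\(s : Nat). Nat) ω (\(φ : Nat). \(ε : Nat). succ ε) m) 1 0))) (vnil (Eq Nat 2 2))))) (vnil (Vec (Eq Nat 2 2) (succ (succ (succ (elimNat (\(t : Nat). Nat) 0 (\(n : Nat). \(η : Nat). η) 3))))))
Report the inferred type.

type:
  Vec (Vec (Eq Nat 2 2) 3) 1


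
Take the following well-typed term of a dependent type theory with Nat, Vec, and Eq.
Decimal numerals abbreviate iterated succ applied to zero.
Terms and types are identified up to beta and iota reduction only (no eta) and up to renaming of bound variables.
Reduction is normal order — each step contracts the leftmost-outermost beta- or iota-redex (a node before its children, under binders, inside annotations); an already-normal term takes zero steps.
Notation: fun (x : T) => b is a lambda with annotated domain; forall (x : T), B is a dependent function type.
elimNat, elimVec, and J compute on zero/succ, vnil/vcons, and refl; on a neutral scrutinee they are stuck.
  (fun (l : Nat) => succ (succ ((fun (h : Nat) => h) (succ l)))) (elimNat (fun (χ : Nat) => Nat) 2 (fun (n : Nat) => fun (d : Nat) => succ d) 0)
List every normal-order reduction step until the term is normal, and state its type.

reduction (normal order):
  (fun (l : Nat) => succ (succ ((fun (h : Nat) => h) (succ l)))) (elimNat (fun (χ : Nat) => Nat) 2 (fun (n : Nat) => fun (d : Nat) => succ d) 0)
  ~> succ (succ ((fun (l : Nat) => l) (succ (elimNat (fun (h : Nat) => Nat) 2 (fun (χ : Nat) => fun (n : Nat) => succ n) 0))))
  ~> succ (succ (succ (elimNat (fun (l : Nat) => Nat) 2 (fun (h : Nat) => fun (χ : Nat) => succ χ) 0)))
  ~> 5
inferred type:
  Nat


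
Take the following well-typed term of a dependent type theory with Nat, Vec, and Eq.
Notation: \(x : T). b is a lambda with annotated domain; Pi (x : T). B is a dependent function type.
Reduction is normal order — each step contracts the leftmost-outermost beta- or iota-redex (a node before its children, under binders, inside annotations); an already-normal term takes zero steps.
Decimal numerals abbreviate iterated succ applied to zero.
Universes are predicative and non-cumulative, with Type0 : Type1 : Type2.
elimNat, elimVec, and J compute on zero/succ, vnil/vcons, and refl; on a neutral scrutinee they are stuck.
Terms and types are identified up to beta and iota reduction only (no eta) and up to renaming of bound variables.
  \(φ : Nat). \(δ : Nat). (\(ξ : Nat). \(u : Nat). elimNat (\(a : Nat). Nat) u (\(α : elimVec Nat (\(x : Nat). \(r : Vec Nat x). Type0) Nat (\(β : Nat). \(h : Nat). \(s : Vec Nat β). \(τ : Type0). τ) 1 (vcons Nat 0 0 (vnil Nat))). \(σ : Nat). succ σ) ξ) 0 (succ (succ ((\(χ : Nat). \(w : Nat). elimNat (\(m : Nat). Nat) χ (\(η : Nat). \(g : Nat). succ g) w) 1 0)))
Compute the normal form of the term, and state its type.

normal form:
  \(φ : Nat). \(δ : Nat). 3
type:
  Pi (φ : Nat). Pi (δ : Nat). Nat
observation: normalization takes exactly 6 steps under the normal-order strategy.


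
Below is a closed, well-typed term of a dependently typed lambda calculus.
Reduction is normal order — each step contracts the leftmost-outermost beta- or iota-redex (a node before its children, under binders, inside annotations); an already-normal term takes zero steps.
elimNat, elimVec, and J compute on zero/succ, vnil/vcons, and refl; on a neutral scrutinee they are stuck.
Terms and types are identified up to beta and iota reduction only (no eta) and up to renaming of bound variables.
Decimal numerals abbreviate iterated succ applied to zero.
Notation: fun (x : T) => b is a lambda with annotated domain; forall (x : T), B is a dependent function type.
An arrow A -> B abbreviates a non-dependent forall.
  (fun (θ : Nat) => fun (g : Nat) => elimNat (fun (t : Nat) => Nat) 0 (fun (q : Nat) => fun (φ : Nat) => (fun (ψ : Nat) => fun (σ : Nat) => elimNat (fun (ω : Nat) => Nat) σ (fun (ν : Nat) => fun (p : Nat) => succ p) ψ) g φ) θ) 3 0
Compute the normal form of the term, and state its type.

normal form:
  0
inferred type:
  Nat
observation: 21 normal-order steps separate the term from its normal form.


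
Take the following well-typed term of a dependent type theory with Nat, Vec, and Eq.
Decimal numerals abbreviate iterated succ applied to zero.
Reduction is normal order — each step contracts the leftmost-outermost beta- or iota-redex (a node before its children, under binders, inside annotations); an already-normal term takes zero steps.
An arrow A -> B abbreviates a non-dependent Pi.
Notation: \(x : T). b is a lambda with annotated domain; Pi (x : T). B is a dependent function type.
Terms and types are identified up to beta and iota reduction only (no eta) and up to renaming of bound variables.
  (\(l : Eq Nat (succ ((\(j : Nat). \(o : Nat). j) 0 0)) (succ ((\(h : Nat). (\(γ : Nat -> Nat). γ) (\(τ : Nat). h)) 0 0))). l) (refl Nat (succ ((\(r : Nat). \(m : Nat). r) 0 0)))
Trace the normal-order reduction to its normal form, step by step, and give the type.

normal-order reduction:
  (\(l : Eq Nat (succ ((\(j : Nat). \(o : Nat). j) 0 0)) (succ ((\(h : Nat). (\(γ : Nat -> Nat). γ) (\(τ : Nat). h)) 0 0))). l) (refl Nat (succ ((\(r : Nat). \(m : Nat). r) 0 0)))
  ~> refl Nat (succ ((\(l : Nat). \(j : Nat). l) 0 0))
  ~> refl Nat (succ ((\(l : Nat). 0) 0))
  ~> refl Nat 1
type:
  Eq Nat 1 1


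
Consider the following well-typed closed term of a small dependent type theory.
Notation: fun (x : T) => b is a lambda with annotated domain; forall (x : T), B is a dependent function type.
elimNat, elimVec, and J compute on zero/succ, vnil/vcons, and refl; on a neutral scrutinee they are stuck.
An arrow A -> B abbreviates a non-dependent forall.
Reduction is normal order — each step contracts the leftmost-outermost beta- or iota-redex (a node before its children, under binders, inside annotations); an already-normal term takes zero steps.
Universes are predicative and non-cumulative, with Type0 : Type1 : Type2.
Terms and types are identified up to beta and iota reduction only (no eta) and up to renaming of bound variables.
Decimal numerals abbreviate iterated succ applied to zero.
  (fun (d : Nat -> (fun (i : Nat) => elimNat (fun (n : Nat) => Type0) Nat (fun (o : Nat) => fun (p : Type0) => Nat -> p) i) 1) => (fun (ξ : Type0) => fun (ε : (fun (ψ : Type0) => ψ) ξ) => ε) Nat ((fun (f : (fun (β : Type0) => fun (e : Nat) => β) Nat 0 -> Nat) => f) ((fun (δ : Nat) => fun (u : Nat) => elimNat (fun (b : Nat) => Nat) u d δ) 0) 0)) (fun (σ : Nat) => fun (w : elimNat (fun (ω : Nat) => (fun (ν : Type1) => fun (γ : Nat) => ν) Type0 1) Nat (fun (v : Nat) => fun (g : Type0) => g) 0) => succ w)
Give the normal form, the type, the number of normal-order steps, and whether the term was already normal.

resulting normal form:
  0
the term's type:
  Nat
reduction steps (normal order): 7
term was already normal: no
first redex: a beta-redex


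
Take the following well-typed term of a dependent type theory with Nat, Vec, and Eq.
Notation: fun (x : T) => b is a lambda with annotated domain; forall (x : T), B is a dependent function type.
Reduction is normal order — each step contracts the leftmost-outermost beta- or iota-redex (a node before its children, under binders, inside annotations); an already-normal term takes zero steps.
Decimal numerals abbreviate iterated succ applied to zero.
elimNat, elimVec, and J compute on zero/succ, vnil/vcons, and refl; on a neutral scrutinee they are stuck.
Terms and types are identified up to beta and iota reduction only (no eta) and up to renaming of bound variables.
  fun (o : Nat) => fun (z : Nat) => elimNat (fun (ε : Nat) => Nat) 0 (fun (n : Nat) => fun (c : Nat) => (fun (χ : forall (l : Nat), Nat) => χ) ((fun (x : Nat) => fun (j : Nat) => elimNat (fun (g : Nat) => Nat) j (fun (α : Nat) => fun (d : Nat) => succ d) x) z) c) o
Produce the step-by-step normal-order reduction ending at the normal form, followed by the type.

reduction (normal order):
  fun (o : Nat) => fun (z : Nat) => elimNat (fun (ε : Nat) => Nat) 0 (fun (n : Nat) => fun (c : Nat) => (fun (χ : forall (l : Nat), Nat) => χ) ((fun (x : Nat) => fun (j : Nat) => elimNat (fun (g : Nat) => Nat) j (fun (α : Nat) => fun (d : Nat) => succ d) x) z) c) o
  ~> fun (o : Nat) => fun (z : Nat) => elimNat (fun (ε : Nat) => Nat) 0 (fun (n : Nat) => fun (c : Nat) => (fun (χ : Nat) => fun (l : Nat) => elimNat (fun (x : Nat) => Nat) l (fun (j : Nat) => fun (g : Nat) => succ g) χ) z c) o
  ~> fun (o : Nat) => fun (z : Nat) => elimNat (fun (ε : Nat) => Nat) 0 (fun (n : Nat) => fun (c : Nat) => (fun (χ : Nat) => elimNat (fun (l : Nat) => Nat) χ (fun (x : Nat) => fun (j : Nat) => succ j) z) c) o
  ~> fun (o : Nat) => fun (z : Nat) => elimNat (fun (ε : Nat) => Nat) 0 (fun (n : Nat) => fun (c : Nat) => elimNat (fun (χ : Nat) => Nat) c (fun (l : Nat) => fun (x : Nat) => succ x) z) o
the term's type:
  forall (o : Nat), forall (z : Nat), Nat


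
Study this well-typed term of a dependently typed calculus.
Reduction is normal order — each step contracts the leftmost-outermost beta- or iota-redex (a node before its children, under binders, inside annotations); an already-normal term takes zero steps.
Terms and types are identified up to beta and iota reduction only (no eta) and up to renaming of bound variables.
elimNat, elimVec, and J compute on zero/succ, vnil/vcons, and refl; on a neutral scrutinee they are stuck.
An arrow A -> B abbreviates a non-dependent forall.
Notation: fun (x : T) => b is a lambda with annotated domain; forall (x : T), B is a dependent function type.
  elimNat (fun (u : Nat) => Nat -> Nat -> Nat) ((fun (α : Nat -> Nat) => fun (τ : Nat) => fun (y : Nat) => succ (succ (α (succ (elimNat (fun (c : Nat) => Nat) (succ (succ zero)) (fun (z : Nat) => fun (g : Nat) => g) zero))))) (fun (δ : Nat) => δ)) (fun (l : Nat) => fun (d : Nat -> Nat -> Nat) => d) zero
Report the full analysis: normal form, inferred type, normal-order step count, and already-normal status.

normal form:
  fun (u : Nat) => fun (α : Nat) => succ (succ (succ (succ (succ zero))))
type:
  Nat -> Nat -> Nat
normal-order step count: 4
term was already normal: no
first redex: an elimNat iota-redex


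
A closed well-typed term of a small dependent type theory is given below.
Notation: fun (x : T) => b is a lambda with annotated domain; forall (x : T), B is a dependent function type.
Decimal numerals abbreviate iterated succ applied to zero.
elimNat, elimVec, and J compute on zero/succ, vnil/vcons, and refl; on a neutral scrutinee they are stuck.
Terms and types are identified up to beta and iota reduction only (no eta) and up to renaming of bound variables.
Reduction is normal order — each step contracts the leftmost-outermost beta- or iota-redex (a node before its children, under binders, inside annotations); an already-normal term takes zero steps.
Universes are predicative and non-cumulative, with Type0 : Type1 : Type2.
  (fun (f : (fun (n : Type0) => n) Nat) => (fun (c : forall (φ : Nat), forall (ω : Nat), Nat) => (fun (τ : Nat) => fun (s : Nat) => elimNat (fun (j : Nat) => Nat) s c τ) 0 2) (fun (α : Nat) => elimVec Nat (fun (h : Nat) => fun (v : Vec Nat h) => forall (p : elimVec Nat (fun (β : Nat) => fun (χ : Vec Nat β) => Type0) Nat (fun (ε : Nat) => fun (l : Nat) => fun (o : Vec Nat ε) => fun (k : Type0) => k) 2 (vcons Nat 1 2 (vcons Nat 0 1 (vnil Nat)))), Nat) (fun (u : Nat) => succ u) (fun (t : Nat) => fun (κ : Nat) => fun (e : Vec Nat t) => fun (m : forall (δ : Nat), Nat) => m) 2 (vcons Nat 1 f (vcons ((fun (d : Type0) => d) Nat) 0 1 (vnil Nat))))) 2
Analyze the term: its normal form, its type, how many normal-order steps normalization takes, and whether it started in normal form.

normal form:
  2
type:
  Nat
reduction steps (normal order): 5
started in normal form: no
first contracted redex: a beta-redex


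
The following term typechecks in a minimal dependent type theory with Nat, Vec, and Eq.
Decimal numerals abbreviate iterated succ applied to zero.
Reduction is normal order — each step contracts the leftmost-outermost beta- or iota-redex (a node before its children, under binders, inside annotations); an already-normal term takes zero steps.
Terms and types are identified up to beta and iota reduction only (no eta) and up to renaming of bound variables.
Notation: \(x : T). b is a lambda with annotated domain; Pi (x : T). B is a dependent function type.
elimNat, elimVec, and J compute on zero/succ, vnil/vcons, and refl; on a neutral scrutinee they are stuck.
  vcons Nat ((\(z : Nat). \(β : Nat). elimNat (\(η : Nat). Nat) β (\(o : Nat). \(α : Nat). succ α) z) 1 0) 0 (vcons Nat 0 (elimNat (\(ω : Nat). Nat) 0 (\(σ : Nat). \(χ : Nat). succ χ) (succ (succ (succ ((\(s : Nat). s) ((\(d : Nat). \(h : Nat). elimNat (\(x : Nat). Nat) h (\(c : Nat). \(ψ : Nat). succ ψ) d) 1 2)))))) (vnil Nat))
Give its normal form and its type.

reduced normal form:
  vcons Nat 1 0 (vcons Nat 0 6 (vnil Nat))
inferred type:
  Vec Nat 2
observation: the term reaches its normal form after 32 normal-order steps.


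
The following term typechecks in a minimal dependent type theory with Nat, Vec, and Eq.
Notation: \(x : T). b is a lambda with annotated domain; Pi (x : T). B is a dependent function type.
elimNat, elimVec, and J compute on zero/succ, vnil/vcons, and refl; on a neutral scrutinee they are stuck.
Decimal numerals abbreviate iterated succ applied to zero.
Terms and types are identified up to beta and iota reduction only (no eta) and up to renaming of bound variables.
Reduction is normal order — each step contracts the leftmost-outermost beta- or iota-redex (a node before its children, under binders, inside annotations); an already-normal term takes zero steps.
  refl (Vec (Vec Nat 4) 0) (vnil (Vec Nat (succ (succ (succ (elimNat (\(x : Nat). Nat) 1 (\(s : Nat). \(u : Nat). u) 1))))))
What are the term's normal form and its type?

reduced normal form:
  refl (Vec (Vec Nat 4) 0) (vnil (Vec Nat 4))
type:
  Eq (Vec (Vec Nat 4) 0) (vnil (Vec Nat 4)) (vnil (Vec Nat 4))


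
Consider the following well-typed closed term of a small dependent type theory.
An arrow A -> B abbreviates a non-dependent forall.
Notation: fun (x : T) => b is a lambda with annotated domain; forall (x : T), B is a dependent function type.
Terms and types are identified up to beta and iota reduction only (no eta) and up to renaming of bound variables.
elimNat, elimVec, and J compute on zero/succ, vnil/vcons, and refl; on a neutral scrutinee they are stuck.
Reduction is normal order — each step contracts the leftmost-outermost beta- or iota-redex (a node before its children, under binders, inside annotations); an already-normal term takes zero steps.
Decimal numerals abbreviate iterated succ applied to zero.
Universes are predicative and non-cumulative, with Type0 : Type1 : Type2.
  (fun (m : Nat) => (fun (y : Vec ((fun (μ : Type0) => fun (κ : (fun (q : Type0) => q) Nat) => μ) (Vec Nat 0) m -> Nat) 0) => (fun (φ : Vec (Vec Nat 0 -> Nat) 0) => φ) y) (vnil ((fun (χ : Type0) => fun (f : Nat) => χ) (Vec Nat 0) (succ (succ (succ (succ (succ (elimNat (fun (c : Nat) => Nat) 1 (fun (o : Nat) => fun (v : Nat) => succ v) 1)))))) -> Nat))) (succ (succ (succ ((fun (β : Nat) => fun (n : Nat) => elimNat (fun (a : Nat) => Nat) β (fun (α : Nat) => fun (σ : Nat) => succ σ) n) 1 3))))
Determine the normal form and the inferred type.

resulting normal form:
  vnil (Vec Nat 0 -> Nat)
inferred type:
  Vec (Vec Nat 0 -> Nat) 0
observation: normalization takes exactly 5 steps under the normal-order strategy.


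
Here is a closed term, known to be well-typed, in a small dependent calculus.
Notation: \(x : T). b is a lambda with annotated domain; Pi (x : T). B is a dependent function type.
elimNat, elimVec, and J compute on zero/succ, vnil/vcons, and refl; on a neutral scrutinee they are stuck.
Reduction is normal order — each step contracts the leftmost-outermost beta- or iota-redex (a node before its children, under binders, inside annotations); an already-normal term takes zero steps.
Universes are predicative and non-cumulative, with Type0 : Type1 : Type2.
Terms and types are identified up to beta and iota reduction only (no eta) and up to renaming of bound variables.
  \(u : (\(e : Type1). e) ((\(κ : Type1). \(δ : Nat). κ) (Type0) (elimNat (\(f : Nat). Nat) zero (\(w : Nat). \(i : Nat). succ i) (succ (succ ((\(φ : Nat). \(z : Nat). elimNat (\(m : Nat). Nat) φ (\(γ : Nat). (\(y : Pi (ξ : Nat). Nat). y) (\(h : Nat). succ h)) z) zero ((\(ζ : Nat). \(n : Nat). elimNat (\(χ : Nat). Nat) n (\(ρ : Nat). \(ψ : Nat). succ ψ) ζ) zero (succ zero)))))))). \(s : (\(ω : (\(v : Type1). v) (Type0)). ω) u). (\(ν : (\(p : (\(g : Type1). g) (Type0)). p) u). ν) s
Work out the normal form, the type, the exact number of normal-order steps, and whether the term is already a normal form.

reduced normal form:
  \(u : Type0). \(e : u). e
type:
  Pi (u : Type0). Pi (e : u). u
steps to reach normal form (normal order): 5
started in normal form: no
first contracted redex: a beta-redex


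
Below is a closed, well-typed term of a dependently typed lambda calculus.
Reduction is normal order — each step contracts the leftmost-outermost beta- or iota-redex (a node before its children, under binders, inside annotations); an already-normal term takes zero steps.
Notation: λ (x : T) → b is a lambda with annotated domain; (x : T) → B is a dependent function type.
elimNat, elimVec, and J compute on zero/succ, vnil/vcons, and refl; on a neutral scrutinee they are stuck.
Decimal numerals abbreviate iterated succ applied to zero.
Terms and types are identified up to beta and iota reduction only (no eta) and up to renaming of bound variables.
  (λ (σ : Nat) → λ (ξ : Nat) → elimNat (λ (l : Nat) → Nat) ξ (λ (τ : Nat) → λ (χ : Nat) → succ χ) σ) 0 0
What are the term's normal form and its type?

reduced normal form:
  0
the term's type:
  Nat
observation: normalization takes exactly 3 steps under the normal-order strategy.


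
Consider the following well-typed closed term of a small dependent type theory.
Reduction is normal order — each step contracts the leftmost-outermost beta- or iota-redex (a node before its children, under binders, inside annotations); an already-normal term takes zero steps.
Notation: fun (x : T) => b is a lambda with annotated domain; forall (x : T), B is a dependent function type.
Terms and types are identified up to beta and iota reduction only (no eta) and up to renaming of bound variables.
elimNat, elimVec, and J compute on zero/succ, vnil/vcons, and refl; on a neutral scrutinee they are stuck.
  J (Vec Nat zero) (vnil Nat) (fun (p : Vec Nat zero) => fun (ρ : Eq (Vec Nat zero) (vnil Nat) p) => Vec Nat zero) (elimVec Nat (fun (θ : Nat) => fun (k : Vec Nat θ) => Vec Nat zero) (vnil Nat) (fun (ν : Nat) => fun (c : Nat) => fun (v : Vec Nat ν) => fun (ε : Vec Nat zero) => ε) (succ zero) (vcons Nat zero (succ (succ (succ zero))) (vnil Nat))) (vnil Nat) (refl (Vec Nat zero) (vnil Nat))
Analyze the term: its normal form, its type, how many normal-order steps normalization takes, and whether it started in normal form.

resulting normal form:
  vnil Nat
type:
  Vec Nat zero
normal-order step count: 7
started in normal form: no
first redex: a J iota-redex


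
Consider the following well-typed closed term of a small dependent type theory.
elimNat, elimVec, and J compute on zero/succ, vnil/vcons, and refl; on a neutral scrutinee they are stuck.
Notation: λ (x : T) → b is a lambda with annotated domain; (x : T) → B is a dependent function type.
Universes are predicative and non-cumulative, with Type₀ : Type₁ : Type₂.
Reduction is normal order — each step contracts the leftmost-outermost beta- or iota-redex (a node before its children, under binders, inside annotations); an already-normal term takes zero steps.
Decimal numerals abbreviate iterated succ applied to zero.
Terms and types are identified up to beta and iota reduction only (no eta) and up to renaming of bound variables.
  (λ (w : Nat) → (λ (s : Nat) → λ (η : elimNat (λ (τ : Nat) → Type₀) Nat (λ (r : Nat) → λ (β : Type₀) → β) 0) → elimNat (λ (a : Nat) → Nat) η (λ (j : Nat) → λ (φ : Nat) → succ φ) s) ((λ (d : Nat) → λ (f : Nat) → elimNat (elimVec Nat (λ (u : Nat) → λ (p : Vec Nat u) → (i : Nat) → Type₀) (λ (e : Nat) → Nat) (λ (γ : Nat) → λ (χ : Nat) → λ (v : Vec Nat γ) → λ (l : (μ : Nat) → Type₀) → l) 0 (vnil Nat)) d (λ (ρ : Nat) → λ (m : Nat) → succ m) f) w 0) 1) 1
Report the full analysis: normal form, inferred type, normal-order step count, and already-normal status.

normal form:
  2
the term's type:
  Nat
steps to reach normal form (normal order): 10
already normal: no
first redex: a beta-redex


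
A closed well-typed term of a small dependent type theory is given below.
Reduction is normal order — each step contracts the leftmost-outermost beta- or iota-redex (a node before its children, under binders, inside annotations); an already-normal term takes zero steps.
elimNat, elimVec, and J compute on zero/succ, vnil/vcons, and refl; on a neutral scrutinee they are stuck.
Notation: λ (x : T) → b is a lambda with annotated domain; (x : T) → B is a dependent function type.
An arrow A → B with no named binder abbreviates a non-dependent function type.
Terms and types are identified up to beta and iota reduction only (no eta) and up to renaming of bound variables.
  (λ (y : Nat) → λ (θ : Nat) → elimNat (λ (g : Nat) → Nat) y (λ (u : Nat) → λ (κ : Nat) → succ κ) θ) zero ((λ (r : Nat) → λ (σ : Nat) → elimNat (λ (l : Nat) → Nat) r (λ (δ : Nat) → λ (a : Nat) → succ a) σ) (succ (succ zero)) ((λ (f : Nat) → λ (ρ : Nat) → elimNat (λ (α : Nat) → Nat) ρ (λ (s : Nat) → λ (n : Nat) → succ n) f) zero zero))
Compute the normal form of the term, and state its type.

reduced normal form:
  succ (succ zero)
the term's type:
  Nat


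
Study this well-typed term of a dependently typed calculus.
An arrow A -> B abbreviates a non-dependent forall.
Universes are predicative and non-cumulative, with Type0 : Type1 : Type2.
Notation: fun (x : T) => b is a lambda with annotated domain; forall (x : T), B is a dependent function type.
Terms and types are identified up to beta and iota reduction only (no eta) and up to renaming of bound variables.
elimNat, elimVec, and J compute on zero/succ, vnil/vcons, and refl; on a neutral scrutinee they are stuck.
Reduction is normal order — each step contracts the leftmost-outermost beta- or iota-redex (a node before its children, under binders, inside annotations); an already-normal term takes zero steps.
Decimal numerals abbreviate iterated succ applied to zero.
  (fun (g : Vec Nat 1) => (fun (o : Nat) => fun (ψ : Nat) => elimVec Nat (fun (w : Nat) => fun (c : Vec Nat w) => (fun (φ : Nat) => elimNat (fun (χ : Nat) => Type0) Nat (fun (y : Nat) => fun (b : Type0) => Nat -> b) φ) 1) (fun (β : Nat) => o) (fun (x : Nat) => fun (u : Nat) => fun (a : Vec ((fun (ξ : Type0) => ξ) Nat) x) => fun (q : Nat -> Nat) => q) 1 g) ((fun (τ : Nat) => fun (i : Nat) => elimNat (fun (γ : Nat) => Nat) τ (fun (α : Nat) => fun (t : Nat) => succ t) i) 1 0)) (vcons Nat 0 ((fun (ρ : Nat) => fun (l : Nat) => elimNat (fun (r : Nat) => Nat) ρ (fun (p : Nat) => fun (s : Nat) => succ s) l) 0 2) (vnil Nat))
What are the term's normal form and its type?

reduced normal form:
  fun (g : Nat) => fun (o : Nat) => 1
inferred type:
  Nat -> Nat -> Nat


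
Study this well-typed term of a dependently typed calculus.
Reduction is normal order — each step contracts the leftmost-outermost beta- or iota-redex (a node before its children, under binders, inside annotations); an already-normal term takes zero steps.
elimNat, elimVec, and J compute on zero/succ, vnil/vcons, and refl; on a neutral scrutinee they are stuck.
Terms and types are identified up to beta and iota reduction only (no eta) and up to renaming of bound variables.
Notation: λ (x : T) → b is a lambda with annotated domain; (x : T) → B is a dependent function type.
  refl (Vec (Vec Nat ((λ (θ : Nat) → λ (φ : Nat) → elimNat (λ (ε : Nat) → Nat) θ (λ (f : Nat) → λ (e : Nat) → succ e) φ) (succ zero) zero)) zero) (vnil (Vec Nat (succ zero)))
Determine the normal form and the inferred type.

reduced normal form:
  refl (Vec (Vec Nat (succ zero)) zero) (vnil (Vec Nat (succ zero)))
inferred type:
  Eq (Vec (Vec Nat (succ zero)) zero) (vnil (Vec Nat (succ zero))) (vnil (Vec Nat (succ zero)))


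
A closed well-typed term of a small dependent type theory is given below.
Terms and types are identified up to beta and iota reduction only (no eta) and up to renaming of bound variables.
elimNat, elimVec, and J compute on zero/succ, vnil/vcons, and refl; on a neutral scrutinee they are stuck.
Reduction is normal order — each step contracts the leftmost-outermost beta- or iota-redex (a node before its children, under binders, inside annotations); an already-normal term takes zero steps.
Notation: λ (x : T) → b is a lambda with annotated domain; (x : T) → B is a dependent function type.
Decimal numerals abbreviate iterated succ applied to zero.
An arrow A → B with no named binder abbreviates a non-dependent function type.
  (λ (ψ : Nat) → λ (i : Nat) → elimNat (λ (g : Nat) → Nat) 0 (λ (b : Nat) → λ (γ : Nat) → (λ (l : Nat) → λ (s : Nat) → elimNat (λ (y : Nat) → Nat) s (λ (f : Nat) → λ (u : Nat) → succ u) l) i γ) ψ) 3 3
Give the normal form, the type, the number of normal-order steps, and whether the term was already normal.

normal form:
  9
inferred type:
  Nat
normal-order step count: 48
term was already normal: no
first redex: a beta-redex


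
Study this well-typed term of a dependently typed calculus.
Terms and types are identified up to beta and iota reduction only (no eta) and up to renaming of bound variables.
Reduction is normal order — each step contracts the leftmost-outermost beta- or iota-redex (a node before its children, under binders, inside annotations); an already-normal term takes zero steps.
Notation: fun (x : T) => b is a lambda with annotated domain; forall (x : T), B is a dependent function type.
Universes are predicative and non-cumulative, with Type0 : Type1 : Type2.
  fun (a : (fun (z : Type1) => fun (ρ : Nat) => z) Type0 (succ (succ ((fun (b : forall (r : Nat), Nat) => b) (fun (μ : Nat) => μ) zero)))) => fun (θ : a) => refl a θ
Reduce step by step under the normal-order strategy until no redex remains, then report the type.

reduction (normal order):
  fun (a : (fun (z : Type1) => fun (ρ : Nat) => z) Type0 (succ (succ ((fun (b : forall (r : Nat), Nat) => b) (fun (μ : Nat) => μ) zero)))) => fun (θ : a) => refl a θ
  ~> fun (a : (fun (z : Nat) => Type0) (succ (succ ((fun (ρ : forall (b : Nat), Nat) => ρ) (fun (r : Nat) => r) zero)))) => fun (μ : a) => refl a μ
  ~> fun (a : Type0) => fun (z : a) => refl a z
the term's type:
  forall (a : Type0), forall (z : a), Eq a z z
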